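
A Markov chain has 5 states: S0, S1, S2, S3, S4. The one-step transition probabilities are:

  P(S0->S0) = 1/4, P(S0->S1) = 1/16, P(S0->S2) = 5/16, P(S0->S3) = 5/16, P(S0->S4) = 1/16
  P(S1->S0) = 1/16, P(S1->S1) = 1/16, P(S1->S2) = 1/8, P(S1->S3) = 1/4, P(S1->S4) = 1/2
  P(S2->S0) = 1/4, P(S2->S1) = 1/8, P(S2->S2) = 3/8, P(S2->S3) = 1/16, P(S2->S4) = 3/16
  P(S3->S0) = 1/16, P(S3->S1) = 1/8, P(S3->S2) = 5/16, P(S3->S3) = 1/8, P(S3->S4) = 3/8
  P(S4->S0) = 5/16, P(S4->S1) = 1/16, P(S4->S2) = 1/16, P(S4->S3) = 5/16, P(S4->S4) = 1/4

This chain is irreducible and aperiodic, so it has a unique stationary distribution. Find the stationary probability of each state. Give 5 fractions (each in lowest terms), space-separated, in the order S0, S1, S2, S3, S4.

Answer: 861/4108 1869/20540 5139/20540 65/316 2501/10270

Derivation:
The stationary distribution satisfies pi = pi * P, i.e.:
  pi_S0 = 1/4*pi_S0 + 1/16*pi_S1 + 1/4*pi_S2 + 1/16*pi_S3 + 5/16*pi_S4
  pi_S1 = 1/16*pi_S0 + 1/16*pi_S1 + 1/8*pi_S2 + 1/8*pi_S3 + 1/16*pi_S4
  pi_S2 = 5/16*pi_S0 + 1/8*pi_S1 + 3/8*pi_S2 + 5/16*pi_S3 + 1/16*pi_S4
  pi_S3 = 5/16*pi_S0 + 1/4*pi_S1 + 1/16*pi_S2 + 1/8*pi_S3 + 5/16*pi_S4
  pi_S4 = 1/16*pi_S0 + 1/2*pi_S1 + 3/16*pi_S2 + 3/8*pi_S3 + 1/4*pi_S4
with normalization: pi_S0 + pi_S1 + pi_S2 + pi_S3 + pi_S4 = 1.

Using the first 4 balance equations plus normalization, the linear system A*pi = b is:
  [-3/4, 1/16, 1/4, 1/16, 5/16] . pi = 0
  [1/16, -15/16, 1/8, 1/8, 1/16] . pi = 0
  [5/16, 1/8, -5/8, 5/16, 1/16] . pi = 0
  [5/16, 1/4, 1/16, -7/8, 5/16] . pi = 0
  [1, 1, 1, 1, 1] . pi = 1

Solving yields:
  pi_S0 = 861/4108
  pi_S1 = 1869/20540
  pi_S2 = 5139/20540
  pi_S3 = 65/316
  pi_S4 = 2501/10270

Verification (pi * P):
  861/4108*1/4 + 1869/20540*1/16 + 5139/20540*1/4 + 65/316*1/16 + 2501/10270*5/16 = 861/4108 = pi_S0  (ok)
  861/4108*1/16 + 1869/20540*1/16 + 5139/20540*1/8 + 65/316*1/8 + 2501/10270*1/16 = 1869/20540 = pi_S1  (ok)
  861/4108*5/16 + 1869/20540*1/8 + 5139/20540*3/8 + 65/316*5/16 + 2501/10270*1/16 = 5139/20540 = pi_S2  (ok)
  861/4108*5/16 + 1869/20540*1/4 + 5139/20540*1/16 + 65/316*1/8 + 2501/10270*5/16 = 65/316 = pi_S3  (ok)
  861/4108*1/16 + 1869/20540*1/2 + 5139/20540*3/16 + 65/316*3/8 + 2501/10270*1/4 = 2501/10270 = pi_S4  (ok)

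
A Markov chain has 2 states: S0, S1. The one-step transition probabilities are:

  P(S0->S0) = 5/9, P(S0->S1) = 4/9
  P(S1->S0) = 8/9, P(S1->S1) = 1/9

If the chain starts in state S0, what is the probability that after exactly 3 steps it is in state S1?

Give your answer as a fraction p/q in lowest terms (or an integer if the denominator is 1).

Computing P^3 by repeated multiplication:
P^1 =
  S0: [5/9, 4/9]
  S1: [8/9, 1/9]
P^2 =
  S0: [19/27, 8/27]
  S1: [16/27, 11/27]
P^3 =
  S0: [53/81, 28/81]
  S1: [56/81, 25/81]

(P^3)[S0 -> S1] = 28/81

Answer: 28/81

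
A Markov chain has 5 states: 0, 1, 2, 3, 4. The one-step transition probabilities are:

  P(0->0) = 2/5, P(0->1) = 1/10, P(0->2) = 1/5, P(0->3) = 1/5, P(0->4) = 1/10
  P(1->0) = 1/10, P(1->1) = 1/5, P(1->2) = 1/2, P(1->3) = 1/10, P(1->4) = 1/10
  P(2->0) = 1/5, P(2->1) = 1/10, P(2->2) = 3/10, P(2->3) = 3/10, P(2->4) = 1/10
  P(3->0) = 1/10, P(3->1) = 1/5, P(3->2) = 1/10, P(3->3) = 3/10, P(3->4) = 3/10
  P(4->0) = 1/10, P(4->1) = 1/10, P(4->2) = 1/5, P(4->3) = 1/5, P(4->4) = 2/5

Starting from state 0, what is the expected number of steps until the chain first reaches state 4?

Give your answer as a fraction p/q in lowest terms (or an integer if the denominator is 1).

Let h_i = expected steps to first reach 4 from state i.
Boundary: h_4 = 0.
First-step equations for the other states:
  h_0 = 1 + 2/5*h_0 + 1/10*h_1 + 1/5*h_2 + 1/5*h_3 + 1/10*h_4
  h_1 = 1 + 1/10*h_0 + 1/5*h_1 + 1/2*h_2 + 1/10*h_3 + 1/10*h_4
  h_2 = 1 + 1/5*h_0 + 1/10*h_1 + 3/10*h_2 + 3/10*h_3 + 1/10*h_4
  h_3 = 1 + 1/10*h_0 + 1/5*h_1 + 1/10*h_2 + 3/10*h_3 + 3/10*h_4

Substituting h_4 = 0 and rearranging gives the linear system (I - Q) h = 1:
  [3/5, -1/10, -1/5, -1/5] . (h_0, h_1, h_2, h_3) = 1
  [-1/10, 4/5, -1/2, -1/10] . (h_0, h_1, h_2, h_3) = 1
  [-1/5, -1/10, 7/10, -3/10] . (h_0, h_1, h_2, h_3) = 1
  [-1/10, -1/5, -1/10, 7/10] . (h_0, h_1, h_2, h_3) = 1

Solving yields:
  h_0 = 620/91
  h_1 = 90/13
  h_2 = 605/91
  h_3 = 485/91

Starting state is 0, so the expected hitting time is h_0 = 620/91.

Answer: 620/91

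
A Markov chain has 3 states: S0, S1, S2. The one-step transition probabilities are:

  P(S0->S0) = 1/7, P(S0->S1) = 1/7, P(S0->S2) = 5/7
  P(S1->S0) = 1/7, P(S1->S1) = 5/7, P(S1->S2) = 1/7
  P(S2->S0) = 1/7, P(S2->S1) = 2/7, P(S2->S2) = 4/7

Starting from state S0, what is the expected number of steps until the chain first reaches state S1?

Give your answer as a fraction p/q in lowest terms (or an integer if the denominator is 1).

Let h_i = expected steps to first reach S1 from state i.
Boundary: h_S1 = 0.
First-step equations for the other states:
  h_S0 = 1 + 1/7*h_S0 + 1/7*h_S1 + 5/7*h_S2
  h_S2 = 1 + 1/7*h_S0 + 2/7*h_S1 + 4/7*h_S2

Substituting h_S1 = 0 and rearranging gives the linear system (I - Q) h = 1:
  [6/7, -5/7] . (h_S0, h_S2) = 1
  [-1/7, 3/7] . (h_S0, h_S2) = 1

Solving yields:
  h_S0 = 56/13
  h_S2 = 49/13

Starting state is S0, so the expected hitting time is h_S0 = 56/13.

Answer: 56/13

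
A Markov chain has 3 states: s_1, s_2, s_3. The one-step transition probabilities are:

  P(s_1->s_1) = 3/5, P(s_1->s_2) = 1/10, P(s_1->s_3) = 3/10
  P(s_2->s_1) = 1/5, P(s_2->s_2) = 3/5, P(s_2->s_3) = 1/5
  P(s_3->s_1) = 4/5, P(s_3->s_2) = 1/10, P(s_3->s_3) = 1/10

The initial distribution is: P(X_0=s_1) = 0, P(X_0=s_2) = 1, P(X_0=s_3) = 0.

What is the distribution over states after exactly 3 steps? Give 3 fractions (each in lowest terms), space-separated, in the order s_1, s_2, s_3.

Answer: 12/25 3/10 11/50

Derivation:
Propagating the distribution step by step (d_{t+1} = d_t * P):
d_0 = (s_1=0, s_2=1, s_3=0)
  d_1[s_1] = 0*3/5 + 1*1/5 + 0*4/5 = 1/5
  d_1[s_2] = 0*1/10 + 1*3/5 + 0*1/10 = 3/5
  d_1[s_3] = 0*3/10 + 1*1/5 + 0*1/10 = 1/5
d_1 = (s_1=1/5, s_2=3/5, s_3=1/5)
  d_2[s_1] = 1/5*3/5 + 3/5*1/5 + 1/5*4/5 = 2/5
  d_2[s_2] = 1/5*1/10 + 3/5*3/5 + 1/5*1/10 = 2/5
  d_2[s_3] = 1/5*3/10 + 3/5*1/5 + 1/5*1/10 = 1/5
d_2 = (s_1=2/5, s_2=2/5, s_3=1/5)
  d_3[s_1] = 2/5*3/5 + 2/5*1/5 + 1/5*4/5 = 12/25
  d_3[s_2] = 2/5*1/10 + 2/5*3/5 + 1/5*1/10 = 3/10
  d_3[s_3] = 2/5*3/10 + 2/5*1/5 + 1/5*1/10 = 11/50
d_3 = (s_1=12/25, s_2=3/10, s_3=11/50)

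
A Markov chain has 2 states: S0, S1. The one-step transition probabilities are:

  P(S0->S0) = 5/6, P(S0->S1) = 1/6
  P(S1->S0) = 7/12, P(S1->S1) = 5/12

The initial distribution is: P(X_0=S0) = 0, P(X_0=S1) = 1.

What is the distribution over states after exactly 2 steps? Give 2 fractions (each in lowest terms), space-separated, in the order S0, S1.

Propagating the distribution step by step (d_{t+1} = d_t * P):
d_0 = (S0=0, S1=1)
  d_1[S0] = 0*5/6 + 1*7/12 = 7/12
  d_1[S1] = 0*1/6 + 1*5/12 = 5/12
d_1 = (S0=7/12, S1=5/12)
  d_2[S0] = 7/12*5/6 + 5/12*7/12 = 35/48
  d_2[S1] = 7/12*1/6 + 5/12*5/12 = 13/48
d_2 = (S0=35/48, S1=13/48)

Answer: 35/48 13/48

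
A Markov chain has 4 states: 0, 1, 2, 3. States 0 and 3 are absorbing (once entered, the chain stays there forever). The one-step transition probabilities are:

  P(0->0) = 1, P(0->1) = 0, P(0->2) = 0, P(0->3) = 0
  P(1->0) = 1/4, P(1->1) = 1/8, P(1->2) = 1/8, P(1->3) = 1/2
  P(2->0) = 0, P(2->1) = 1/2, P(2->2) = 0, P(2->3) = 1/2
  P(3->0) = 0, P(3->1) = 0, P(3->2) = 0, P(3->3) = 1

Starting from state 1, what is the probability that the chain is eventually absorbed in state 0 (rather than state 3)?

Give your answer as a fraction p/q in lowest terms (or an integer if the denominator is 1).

Let a_i = P(absorbed in 0 | start in state i).
Boundary conditions: a_0 = 1, a_3 = 0.
For each transient state i, a_i = sum_j P(i->j) * a_j:
  a_1 = 1/4*a_0 + 1/8*a_1 + 1/8*a_2 + 1/2*a_3
  a_2 = 0*a_0 + 1/2*a_1 + 0*a_2 + 1/2*a_3

Substituting a_0 = 1 and a_3 = 0, rearrange to (I - Q) a = r where r[i] = P(i -> 0):
  [7/8, -1/8] . (a_1, a_2) = 1/4
  [-1/2, 1] . (a_1, a_2) = 0

Solving yields:
  a_1 = 4/13
  a_2 = 2/13

Starting state is 1, so the absorption probability is a_1 = 4/13.

Answer: 4/13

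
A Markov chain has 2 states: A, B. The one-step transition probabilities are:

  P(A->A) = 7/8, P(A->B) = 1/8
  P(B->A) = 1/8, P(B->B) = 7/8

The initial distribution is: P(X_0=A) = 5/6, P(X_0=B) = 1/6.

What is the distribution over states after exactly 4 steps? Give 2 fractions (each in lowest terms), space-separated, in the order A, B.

Answer: 155/256 101/256

Derivation:
Propagating the distribution step by step (d_{t+1} = d_t * P):
d_0 = (A=5/6, B=1/6)
  d_1[A] = 5/6*7/8 + 1/6*1/8 = 3/4
  d_1[B] = 5/6*1/8 + 1/6*7/8 = 1/4
d_1 = (A=3/4, B=1/4)
  d_2[A] = 3/4*7/8 + 1/4*1/8 = 11/16
  d_2[B] = 3/4*1/8 + 1/4*7/8 = 5/16
d_2 = (A=11/16, B=5/16)
  d_3[A] = 11/16*7/8 + 5/16*1/8 = 41/64
  d_3[B] = 11/16*1/8 + 5/16*7/8 = 23/64
d_3 = (A=41/64, B=23/64)
  d_4[A] = 41/64*7/8 + 23/64*1/8 = 155/256
  d_4[B] = 41/64*1/8 + 23/64*7/8 = 101/256
d_4 = (A=155/256, B=101/256)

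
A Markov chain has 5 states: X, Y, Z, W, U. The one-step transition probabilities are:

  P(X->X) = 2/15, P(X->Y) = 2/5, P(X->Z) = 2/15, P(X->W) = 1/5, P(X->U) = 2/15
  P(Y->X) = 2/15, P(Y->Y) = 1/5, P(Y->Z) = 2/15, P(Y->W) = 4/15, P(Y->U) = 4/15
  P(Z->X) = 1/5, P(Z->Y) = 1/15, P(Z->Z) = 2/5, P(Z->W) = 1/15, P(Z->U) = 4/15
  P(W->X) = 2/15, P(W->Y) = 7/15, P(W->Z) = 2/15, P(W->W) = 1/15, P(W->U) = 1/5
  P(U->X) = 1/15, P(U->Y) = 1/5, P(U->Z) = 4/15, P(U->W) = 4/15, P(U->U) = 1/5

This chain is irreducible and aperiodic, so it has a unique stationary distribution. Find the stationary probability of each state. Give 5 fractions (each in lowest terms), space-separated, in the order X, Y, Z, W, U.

The stationary distribution satisfies pi = pi * P, i.e.:
  pi_X = 2/15*pi_X + 2/15*pi_Y + 1/5*pi_Z + 2/15*pi_W + 1/15*pi_U
  pi_Y = 2/5*pi_X + 1/5*pi_Y + 1/15*pi_Z + 7/15*pi_W + 1/5*pi_U
  pi_Z = 2/15*pi_X + 2/15*pi_Y + 2/5*pi_Z + 2/15*pi_W + 4/15*pi_U
  pi_W = 1/5*pi_X + 4/15*pi_Y + 1/15*pi_Z + 1/15*pi_W + 4/15*pi_U
  pi_U = 2/15*pi_X + 4/15*pi_Y + 4/15*pi_Z + 1/5*pi_W + 1/5*pi_U
with normalization: pi_X + pi_Y + pi_Z + pi_W + pi_U = 1.

Using the first 4 balance equations plus normalization, the linear system A*pi = b is:
  [-13/15, 2/15, 1/5, 2/15, 1/15] . pi = 0
  [2/5, -4/5, 1/15, 7/15, 1/5] . pi = 0
  [2/15, 2/15, -3/5, 2/15, 4/15] . pi = 0
  [1/5, 4/15, 1/15, -14/15, 4/15] . pi = 0
  [1, 1, 1, 1, 1] . pi = 1

Solving yields:
  pi_X = 2/15
  pi_Y = 11/45
  pi_Z = 2/9
  pi_W = 8/45
  pi_U = 2/9

Verification (pi * P):
  2/15*2/15 + 11/45*2/15 + 2/9*1/5 + 8/45*2/15 + 2/9*1/15 = 2/15 = pi_X  (ok)
  2/15*2/5 + 11/45*1/5 + 2/9*1/15 + 8/45*7/15 + 2/9*1/5 = 11/45 = pi_Y  (ok)
  2/15*2/15 + 11/45*2/15 + 2/9*2/5 + 8/45*2/15 + 2/9*4/15 = 2/9 = pi_Z  (ok)
  2/15*1/5 + 11/45*4/15 + 2/9*1/15 + 8/45*1/15 + 2/9*4/15 = 8/45 = pi_W  (ok)
  2/15*2/15 + 11/45*4/15 + 2/9*4/15 + 8/45*1/5 + 2/9*1/5 = 2/9 = pi_U  (ok)

Answer: 2/15 11/45 2/9 8/45 2/9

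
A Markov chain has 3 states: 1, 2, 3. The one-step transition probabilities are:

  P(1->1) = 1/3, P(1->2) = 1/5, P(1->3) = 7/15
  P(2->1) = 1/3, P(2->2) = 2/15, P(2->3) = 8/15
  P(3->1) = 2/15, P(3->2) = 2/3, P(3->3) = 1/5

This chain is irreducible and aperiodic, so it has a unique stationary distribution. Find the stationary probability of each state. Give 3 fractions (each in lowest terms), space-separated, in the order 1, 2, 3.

Answer: 76/297 106/297 115/297

Derivation:
The stationary distribution satisfies pi = pi * P, i.e.:
  pi_1 = 1/3*pi_1 + 1/3*pi_2 + 2/15*pi_3
  pi_2 = 1/5*pi_1 + 2/15*pi_2 + 2/3*pi_3
  pi_3 = 7/15*pi_1 + 8/15*pi_2 + 1/5*pi_3
with normalization: pi_1 + pi_2 + pi_3 = 1.

Using the first 2 balance equations plus normalization, the linear system A*pi = b is:
  [-2/3, 1/3, 2/15] . pi = 0
  [1/5, -13/15, 2/3] . pi = 0
  [1, 1, 1] . pi = 1

Solving yields:
  pi_1 = 76/297
  pi_2 = 106/297
  pi_3 = 115/297

Verification (pi * P):
  76/297*1/3 + 106/297*1/3 + 115/297*2/15 = 76/297 = pi_1  (ok)
  76/297*1/5 + 106/297*2/15 + 115/297*2/3 = 106/297 = pi_2  (ok)
  76/297*7/15 + 106/297*8/15 + 115/297*1/5 = 115/297 = pi_3  (ok)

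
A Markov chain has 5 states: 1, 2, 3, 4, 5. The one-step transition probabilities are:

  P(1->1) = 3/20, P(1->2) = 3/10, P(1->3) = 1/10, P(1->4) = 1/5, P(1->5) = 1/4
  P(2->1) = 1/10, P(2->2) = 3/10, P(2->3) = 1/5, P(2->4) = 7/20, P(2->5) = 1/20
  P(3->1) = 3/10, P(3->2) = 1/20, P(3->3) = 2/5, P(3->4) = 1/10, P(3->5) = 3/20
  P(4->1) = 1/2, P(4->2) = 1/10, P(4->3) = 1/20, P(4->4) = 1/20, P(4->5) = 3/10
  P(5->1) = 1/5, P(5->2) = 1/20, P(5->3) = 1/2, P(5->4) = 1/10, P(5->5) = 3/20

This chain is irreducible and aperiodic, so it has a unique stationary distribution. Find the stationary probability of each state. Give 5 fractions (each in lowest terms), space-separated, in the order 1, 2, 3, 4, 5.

The stationary distribution satisfies pi = pi * P, i.e.:
  pi_1 = 3/20*pi_1 + 1/10*pi_2 + 3/10*pi_3 + 1/2*pi_4 + 1/5*pi_5
  pi_2 = 3/10*pi_1 + 3/10*pi_2 + 1/20*pi_3 + 1/10*pi_4 + 1/20*pi_5
  pi_3 = 1/10*pi_1 + 1/5*pi_2 + 2/5*pi_3 + 1/20*pi_4 + 1/2*pi_5
  pi_4 = 1/5*pi_1 + 7/20*pi_2 + 1/10*pi_3 + 1/20*pi_4 + 1/10*pi_5
  pi_5 = 1/4*pi_1 + 1/20*pi_2 + 3/20*pi_3 + 3/10*pi_4 + 3/20*pi_5
with normalization: pi_1 + pi_2 + pi_3 + pi_4 + pi_5 = 1.

Using the first 4 balance equations plus normalization, the linear system A*pi = b is:
  [-17/20, 1/10, 3/10, 1/2, 1/5] . pi = 0
  [3/10, -7/10, 1/20, 1/10, 1/20] . pi = 0
  [1/10, 1/5, -3/5, 1/20, 1/2] . pi = 0
  [1/5, 7/20, 1/10, -19/20, 1/10] . pi = 0
  [1, 1, 1, 1, 1] . pi = 1

Solving yields:
  pi_1 = 18091/73951
  pi_2 = 11731/73951
  pi_3 = 38215/147902
  pi_4 = 11559/73951
  pi_5 = 26925/147902

Verification (pi * P):
  18091/73951*3/20 + 11731/73951*1/10 + 38215/147902*3/10 + 11559/73951*1/2 + 26925/147902*1/5 = 18091/73951 = pi_1  (ok)
  18091/73951*3/10 + 11731/73951*3/10 + 38215/147902*1/20 + 11559/73951*1/10 + 26925/147902*1/20 = 11731/73951 = pi_2  (ok)
  18091/73951*1/10 + 11731/73951*1/5 + 38215/147902*2/5 + 11559/73951*1/20 + 26925/147902*1/2 = 38215/147902 = pi_3  (ok)
  18091/73951*1/5 + 11731/73951*7/20 + 38215/147902*1/10 + 11559/73951*1/20 + 26925/147902*1/10 = 11559/73951 = pi_4  (ok)
  18091/73951*1/4 + 11731/73951*1/20 + 38215/147902*3/20 + 11559/73951*3/10 + 26925/147902*3/20 = 26925/147902 = pi_5  (ok)

Answer: 18091/73951 11731/73951 38215/147902 11559/73951 26925/147902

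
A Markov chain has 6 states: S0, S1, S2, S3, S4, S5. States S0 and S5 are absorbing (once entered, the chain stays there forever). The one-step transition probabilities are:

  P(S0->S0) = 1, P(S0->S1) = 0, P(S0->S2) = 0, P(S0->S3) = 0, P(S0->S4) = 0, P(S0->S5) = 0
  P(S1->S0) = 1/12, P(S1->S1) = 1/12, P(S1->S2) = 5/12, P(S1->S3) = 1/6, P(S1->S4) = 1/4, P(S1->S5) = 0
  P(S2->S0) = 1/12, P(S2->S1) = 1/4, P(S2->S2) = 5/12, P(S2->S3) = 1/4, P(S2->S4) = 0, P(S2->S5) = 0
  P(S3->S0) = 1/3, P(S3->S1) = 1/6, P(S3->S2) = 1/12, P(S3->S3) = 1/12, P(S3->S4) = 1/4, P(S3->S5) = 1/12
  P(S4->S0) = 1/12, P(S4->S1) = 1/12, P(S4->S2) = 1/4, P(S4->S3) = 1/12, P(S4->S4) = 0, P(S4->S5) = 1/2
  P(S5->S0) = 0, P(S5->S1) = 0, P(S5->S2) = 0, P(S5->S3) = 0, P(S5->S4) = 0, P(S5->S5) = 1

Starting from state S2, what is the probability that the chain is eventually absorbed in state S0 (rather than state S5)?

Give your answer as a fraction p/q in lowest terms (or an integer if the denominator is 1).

Let a_i = P(absorbed in S0 | start in state i).
Boundary conditions: a_S0 = 1, a_S5 = 0.
For each transient state i, a_i = sum_j P(i->j) * a_j:
  a_S1 = 1/12*a_S0 + 1/12*a_S1 + 5/12*a_S2 + 1/6*a_S3 + 1/4*a_S4 + 0*a_S5
  a_S2 = 1/12*a_S0 + 1/4*a_S1 + 5/12*a_S2 + 1/4*a_S3 + 0*a_S4 + 0*a_S5
  a_S3 = 1/3*a_S0 + 1/6*a_S1 + 1/12*a_S2 + 1/12*a_S3 + 1/4*a_S4 + 1/12*a_S5
  a_S4 = 1/12*a_S0 + 1/12*a_S1 + 1/4*a_S2 + 1/12*a_S3 + 0*a_S4 + 1/2*a_S5

Substituting a_S0 = 1 and a_S5 = 0, rearrange to (I - Q) a = r where r[i] = P(i -> S0):
  [11/12, -5/12, -1/6, -1/4] . (a_S1, a_S2, a_S3, a_S4) = 1/12
  [-1/4, 7/12, -1/4, 0] . (a_S1, a_S2, a_S3, a_S4) = 1/12
  [-1/6, -1/12, 11/12, -1/4] . (a_S1, a_S2, a_S3, a_S4) = 1/3
  [-1/12, -1/4, -1/12, 1] . (a_S1, a_S2, a_S3, a_S4) = 1/12

Solving yields:
  a_S1 = 587/962
  a_S2 = 25/37
  a_S3 = 609/962
  a_S4 = 79/222

Starting state is S2, so the absorption probability is a_S2 = 25/37.

Answer: 25/37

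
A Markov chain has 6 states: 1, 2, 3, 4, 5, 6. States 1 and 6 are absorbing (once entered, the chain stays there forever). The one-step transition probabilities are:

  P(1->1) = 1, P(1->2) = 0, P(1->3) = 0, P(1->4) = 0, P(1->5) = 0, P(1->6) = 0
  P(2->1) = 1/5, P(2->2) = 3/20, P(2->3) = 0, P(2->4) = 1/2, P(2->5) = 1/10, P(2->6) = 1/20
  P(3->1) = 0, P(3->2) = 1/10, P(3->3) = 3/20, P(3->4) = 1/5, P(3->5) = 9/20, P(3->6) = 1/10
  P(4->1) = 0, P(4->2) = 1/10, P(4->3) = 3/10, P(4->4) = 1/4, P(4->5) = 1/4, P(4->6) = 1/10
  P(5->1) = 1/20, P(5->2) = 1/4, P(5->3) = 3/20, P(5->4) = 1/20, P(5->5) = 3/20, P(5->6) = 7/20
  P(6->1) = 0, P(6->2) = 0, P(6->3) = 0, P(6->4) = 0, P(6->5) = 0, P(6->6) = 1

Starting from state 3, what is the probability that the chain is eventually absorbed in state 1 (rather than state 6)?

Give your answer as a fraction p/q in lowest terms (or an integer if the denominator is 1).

Let a_i = P(absorbed in 1 | start in state i).
Boundary conditions: a_1 = 1, a_6 = 0.
For each transient state i, a_i = sum_j P(i->j) * a_j:
  a_2 = 1/5*a_1 + 3/20*a_2 + 0*a_3 + 1/2*a_4 + 1/10*a_5 + 1/20*a_6
  a_3 = 0*a_1 + 1/10*a_2 + 3/20*a_3 + 1/5*a_4 + 9/20*a_5 + 1/10*a_6
  a_4 = 0*a_1 + 1/10*a_2 + 3/10*a_3 + 1/4*a_4 + 1/4*a_5 + 1/10*a_6
  a_5 = 1/20*a_1 + 1/4*a_2 + 3/20*a_3 + 1/20*a_4 + 3/20*a_5 + 7/20*a_6

Substituting a_1 = 1 and a_6 = 0, rearrange to (I - Q) a = r where r[i] = P(i -> 1):
  [17/20, 0, -1/2, -1/10] . (a_2, a_3, a_4, a_5) = 1/5
  [-1/10, 17/20, -1/5, -9/20] . (a_2, a_3, a_4, a_5) = 0
  [-1/10, -3/10, 3/4, -1/4] . (a_2, a_3, a_4, a_5) = 0
  [-1/4, -3/20, -1/20, 17/20] . (a_2, a_3, a_4, a_5) = 1/20

Solving yields:
  a_2 = 15144/39331
  a_3 = 8347/39331
  a_4 = 8267/39331
  a_5 = 8727/39331

Starting state is 3, so the absorption probability is a_3 = 8347/39331.

Answer: 8347/39331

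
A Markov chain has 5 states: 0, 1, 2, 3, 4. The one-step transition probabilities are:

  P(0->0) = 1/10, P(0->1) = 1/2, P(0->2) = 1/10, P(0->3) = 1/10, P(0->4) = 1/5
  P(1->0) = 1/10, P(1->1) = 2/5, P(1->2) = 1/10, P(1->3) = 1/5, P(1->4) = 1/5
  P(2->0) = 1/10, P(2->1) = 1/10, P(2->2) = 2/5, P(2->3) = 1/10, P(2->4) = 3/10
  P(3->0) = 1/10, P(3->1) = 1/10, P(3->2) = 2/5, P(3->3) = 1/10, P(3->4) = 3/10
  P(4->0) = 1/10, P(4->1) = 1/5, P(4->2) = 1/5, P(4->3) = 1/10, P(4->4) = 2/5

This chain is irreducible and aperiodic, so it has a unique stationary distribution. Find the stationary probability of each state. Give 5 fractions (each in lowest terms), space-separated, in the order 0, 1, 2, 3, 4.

The stationary distribution satisfies pi = pi * P, i.e.:
  pi_0 = 1/10*pi_0 + 1/10*pi_1 + 1/10*pi_2 + 1/10*pi_3 + 1/10*pi_4
  pi_1 = 1/2*pi_0 + 2/5*pi_1 + 1/10*pi_2 + 1/10*pi_3 + 1/5*pi_4
  pi_2 = 1/10*pi_0 + 1/10*pi_1 + 2/5*pi_2 + 2/5*pi_3 + 1/5*pi_4
  pi_3 = 1/10*pi_0 + 1/5*pi_1 + 1/10*pi_2 + 1/10*pi_3 + 1/10*pi_4
  pi_4 = 1/5*pi_0 + 1/5*pi_1 + 3/10*pi_2 + 3/10*pi_3 + 2/5*pi_4
with normalization: pi_0 + pi_1 + pi_2 + pi_3 + pi_4 = 1.

Using the first 4 balance equations plus normalization, the linear system A*pi = b is:
  [-9/10, 1/10, 1/10, 1/10, 1/10] . pi = 0
  [1/2, -3/5, 1/10, 1/10, 1/5] . pi = 0
  [1/10, 1/10, -3/5, 2/5, 1/5] . pi = 0
  [1/10, 1/5, 1/10, -9/10, 1/10] . pi = 0
  [1, 1, 1, 1, 1] . pi = 1

Solving yields:
  pi_0 = 1/10
  pi_1 = 31/128
  pi_2 = 61/256
  pi_3 = 159/1280
  pi_4 = 189/640

Verification (pi * P):
  1/10*1/10 + 31/128*1/10 + 61/256*1/10 + 159/1280*1/10 + 189/640*1/10 = 1/10 = pi_0  (ok)
  1/10*1/2 + 31/128*2/5 + 61/256*1/10 + 159/1280*1/10 + 189/640*1/5 = 31/128 = pi_1  (ok)
  1/10*1/10 + 31/128*1/10 + 61/256*2/5 + 159/1280*2/5 + 189/640*1/5 = 61/256 = pi_2  (ok)
  1/10*1/10 + 31/128*1/5 + 61/256*1/10 + 159/1280*1/10 + 189/640*1/10 = 159/1280 = pi_3  (ok)
  1/10*1/5 + 31/128*1/5 + 61/256*3/10 + 159/1280*3/10 + 189/640*2/5 = 189/640 = pi_4  (ok)

Answer: 1/10 31/128 61/256 159/1280 189/640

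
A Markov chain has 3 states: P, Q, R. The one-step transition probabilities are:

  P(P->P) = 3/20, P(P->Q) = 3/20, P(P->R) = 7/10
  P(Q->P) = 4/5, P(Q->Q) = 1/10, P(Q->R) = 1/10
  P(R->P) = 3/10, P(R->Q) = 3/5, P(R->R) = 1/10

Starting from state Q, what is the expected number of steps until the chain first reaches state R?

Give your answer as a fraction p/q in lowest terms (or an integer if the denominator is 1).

Let h_i = expected steps to first reach R from state i.
Boundary: h_R = 0.
First-step equations for the other states:
  h_P = 1 + 3/20*h_P + 3/20*h_Q + 7/10*h_R
  h_Q = 1 + 4/5*h_P + 1/10*h_Q + 1/10*h_R

Substituting h_R = 0 and rearranging gives the linear system (I - Q) h = 1:
  [17/20, -3/20] . (h_P, h_Q) = 1
  [-4/5, 9/10] . (h_P, h_Q) = 1

Solving yields:
  h_P = 70/43
  h_Q = 110/43

Starting state is Q, so the expected hitting time is h_Q = 110/43.

Answer: 110/43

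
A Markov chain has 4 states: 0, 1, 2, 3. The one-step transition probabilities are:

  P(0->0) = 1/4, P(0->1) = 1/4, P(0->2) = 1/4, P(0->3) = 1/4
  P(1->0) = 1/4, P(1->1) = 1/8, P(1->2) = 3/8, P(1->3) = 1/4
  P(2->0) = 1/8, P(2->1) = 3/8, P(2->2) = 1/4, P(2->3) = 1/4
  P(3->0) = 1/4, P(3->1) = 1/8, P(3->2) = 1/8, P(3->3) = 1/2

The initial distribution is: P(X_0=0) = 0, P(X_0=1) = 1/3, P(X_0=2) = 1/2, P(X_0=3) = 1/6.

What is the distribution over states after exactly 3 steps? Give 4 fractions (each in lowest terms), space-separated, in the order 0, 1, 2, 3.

Answer: 337/1536 655/3072 727/3072 127/384

Derivation:
Propagating the distribution step by step (d_{t+1} = d_t * P):
d_0 = (0=0, 1=1/3, 2=1/2, 3=1/6)
  d_1[0] = 0*1/4 + 1/3*1/4 + 1/2*1/8 + 1/6*1/4 = 3/16
  d_1[1] = 0*1/4 + 1/3*1/8 + 1/2*3/8 + 1/6*1/8 = 1/4
  d_1[2] = 0*1/4 + 1/3*3/8 + 1/2*1/4 + 1/6*1/8 = 13/48
  d_1[3] = 0*1/4 + 1/3*1/4 + 1/2*1/4 + 1/6*1/2 = 7/24
d_1 = (0=3/16, 1=1/4, 2=13/48, 3=7/24)
  d_2[0] = 3/16*1/4 + 1/4*1/4 + 13/48*1/8 + 7/24*1/4 = 83/384
  d_2[1] = 3/16*1/4 + 1/4*1/8 + 13/48*3/8 + 7/24*1/8 = 83/384
  d_2[2] = 3/16*1/4 + 1/4*3/8 + 13/48*1/4 + 7/24*1/8 = 47/192
  d_2[3] = 3/16*1/4 + 1/4*1/4 + 13/48*1/4 + 7/24*1/2 = 31/96
d_2 = (0=83/384, 1=83/384, 2=47/192, 3=31/96)
  d_3[0] = 83/384*1/4 + 83/384*1/4 + 47/192*1/8 + 31/96*1/4 = 337/1536
  d_3[1] = 83/384*1/4 + 83/384*1/8 + 47/192*3/8 + 31/96*1/8 = 655/3072
  d_3[2] = 83/384*1/4 + 83/384*3/8 + 47/192*1/4 + 31/96*1/8 = 727/3072
  d_3[3] = 83/384*1/4 + 83/384*1/4 + 47/192*1/4 + 31/96*1/2 = 127/384
d_3 = (0=337/1536, 1=655/3072, 2=727/3072, 3=127/384)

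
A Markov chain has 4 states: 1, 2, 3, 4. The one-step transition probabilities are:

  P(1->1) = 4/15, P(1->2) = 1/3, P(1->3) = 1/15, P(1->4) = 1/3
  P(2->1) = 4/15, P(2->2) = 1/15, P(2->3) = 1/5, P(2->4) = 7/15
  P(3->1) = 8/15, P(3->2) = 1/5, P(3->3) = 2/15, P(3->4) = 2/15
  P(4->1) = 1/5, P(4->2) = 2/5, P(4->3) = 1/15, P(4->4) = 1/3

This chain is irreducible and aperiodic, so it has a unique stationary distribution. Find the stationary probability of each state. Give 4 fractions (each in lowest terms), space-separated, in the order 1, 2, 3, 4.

Answer: 1099/4028 1087/4028 443/4028 1399/4028

Derivation:
The stationary distribution satisfies pi = pi * P, i.e.:
  pi_1 = 4/15*pi_1 + 4/15*pi_2 + 8/15*pi_3 + 1/5*pi_4
  pi_2 = 1/3*pi_1 + 1/15*pi_2 + 1/5*pi_3 + 2/5*pi_4
  pi_3 = 1/15*pi_1 + 1/5*pi_2 + 2/15*pi_3 + 1/15*pi_4
  pi_4 = 1/3*pi_1 + 7/15*pi_2 + 2/15*pi_3 + 1/3*pi_4
with normalization: pi_1 + pi_2 + pi_3 + pi_4 = 1.

Using the first 3 balance equations plus normalization, the linear system A*pi = b is:
  [-11/15, 4/15, 8/15, 1/5] . pi = 0
  [1/3, -14/15, 1/5, 2/5] . pi = 0
  [1/15, 1/5, -13/15, 1/15] . pi = 0
  [1, 1, 1, 1] . pi = 1

Solving yields:
  pi_1 = 1099/4028
  pi_2 = 1087/4028
  pi_3 = 443/4028
  pi_4 = 1399/4028

Verification (pi * P):
  1099/4028*4/15 + 1087/4028*4/15 + 443/4028*8/15 + 1399/4028*1/5 = 1099/4028 = pi_1  (ok)
  1099/4028*1/3 + 1087/4028*1/15 + 443/4028*1/5 + 1399/4028*2/5 = 1087/4028 = pi_2  (ok)
  1099/4028*1/15 + 1087/4028*1/5 + 443/4028*2/15 + 1399/4028*1/15 = 443/4028 = pi_3  (ok)
  1099/4028*1/3 + 1087/4028*7/15 + 443/4028*2/15 + 1399/4028*1/3 = 1399/4028 = pi_4  (ok)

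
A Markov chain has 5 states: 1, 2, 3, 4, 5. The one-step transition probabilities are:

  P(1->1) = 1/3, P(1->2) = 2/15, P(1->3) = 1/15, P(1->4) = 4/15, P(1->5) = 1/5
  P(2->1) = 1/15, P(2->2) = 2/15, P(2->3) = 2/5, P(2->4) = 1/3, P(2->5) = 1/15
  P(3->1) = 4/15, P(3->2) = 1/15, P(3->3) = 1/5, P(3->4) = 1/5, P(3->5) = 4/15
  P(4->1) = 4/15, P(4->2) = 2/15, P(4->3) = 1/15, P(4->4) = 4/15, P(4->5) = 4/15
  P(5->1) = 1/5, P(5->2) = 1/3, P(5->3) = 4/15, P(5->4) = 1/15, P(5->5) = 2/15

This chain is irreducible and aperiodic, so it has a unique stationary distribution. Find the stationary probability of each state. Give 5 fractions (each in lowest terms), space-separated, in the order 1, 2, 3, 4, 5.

Answer: 2900/12201 2599/16268 744/4067 5527/24402 9425/48804

Derivation:
The stationary distribution satisfies pi = pi * P, i.e.:
  pi_1 = 1/3*pi_1 + 1/15*pi_2 + 4/15*pi_3 + 4/15*pi_4 + 1/5*pi_5
  pi_2 = 2/15*pi_1 + 2/15*pi_2 + 1/15*pi_3 + 2/15*pi_4 + 1/3*pi_5
  pi_3 = 1/15*pi_1 + 2/5*pi_2 + 1/5*pi_3 + 1/15*pi_4 + 4/15*pi_5
  pi_4 = 4/15*pi_1 + 1/3*pi_2 + 1/5*pi_3 + 4/15*pi_4 + 1/15*pi_5
  pi_5 = 1/5*pi_1 + 1/15*pi_2 + 4/15*pi_3 + 4/15*pi_4 + 2/15*pi_5
with normalization: pi_1 + pi_2 + pi_3 + pi_4 + pi_5 = 1.

Using the first 4 balance equations plus normalization, the linear system A*pi = b is:
  [-2/3, 1/15, 4/15, 4/15, 1/5] . pi = 0
  [2/15, -13/15, 1/15, 2/15, 1/3] . pi = 0
  [1/15, 2/5, -4/5, 1/15, 4/15] . pi = 0
  [4/15, 1/3, 1/5, -11/15, 1/15] . pi = 0
  [1, 1, 1, 1, 1] . pi = 1

Solving yields:
  pi_1 = 2900/12201
  pi_2 = 2599/16268
  pi_3 = 744/4067
  pi_4 = 5527/24402
  pi_5 = 9425/48804

Verification (pi * P):
  2900/12201*1/3 + 2599/16268*1/15 + 744/4067*4/15 + 5527/24402*4/15 + 9425/48804*1/5 = 2900/12201 = pi_1  (ok)
  2900/12201*2/15 + 2599/16268*2/15 + 744/4067*1/15 + 5527/24402*2/15 + 9425/48804*1/3 = 2599/16268 = pi_2  (ok)
  2900/12201*1/15 + 2599/16268*2/5 + 744/4067*1/5 + 5527/24402*1/15 + 9425/48804*4/15 = 744/4067 = pi_3  (ok)
  2900/12201*4/15 + 2599/16268*1/3 + 744/4067*1/5 + 5527/24402*4/15 + 9425/48804*1/15 = 5527/24402 = pi_4  (ok)
  2900/12201*1/5 + 2599/16268*1/15 + 744/4067*4/15 + 5527/24402*4/15 + 9425/48804*2/15 = 9425/48804 = pi_5  (ok)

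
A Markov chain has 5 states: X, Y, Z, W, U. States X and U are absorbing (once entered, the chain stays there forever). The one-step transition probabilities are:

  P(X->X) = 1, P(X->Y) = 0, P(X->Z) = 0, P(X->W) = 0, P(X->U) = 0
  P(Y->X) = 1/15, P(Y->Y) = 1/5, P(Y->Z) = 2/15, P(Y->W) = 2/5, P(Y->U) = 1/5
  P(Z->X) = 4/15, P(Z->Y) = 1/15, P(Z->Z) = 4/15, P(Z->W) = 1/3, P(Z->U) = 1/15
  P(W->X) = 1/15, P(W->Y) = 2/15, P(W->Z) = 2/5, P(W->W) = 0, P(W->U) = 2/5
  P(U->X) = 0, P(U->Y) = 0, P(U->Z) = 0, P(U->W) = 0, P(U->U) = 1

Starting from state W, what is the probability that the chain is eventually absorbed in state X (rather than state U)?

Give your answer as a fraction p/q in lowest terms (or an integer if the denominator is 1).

Let a_i = P(absorbed in X | start in state i).
Boundary conditions: a_X = 1, a_U = 0.
For each transient state i, a_i = sum_j P(i->j) * a_j:
  a_Y = 1/15*a_X + 1/5*a_Y + 2/15*a_Z + 2/5*a_W + 1/5*a_U
  a_Z = 4/15*a_X + 1/15*a_Y + 4/15*a_Z + 1/3*a_W + 1/15*a_U
  a_W = 1/15*a_X + 2/15*a_Y + 2/5*a_Z + 0*a_W + 2/5*a_U

Substituting a_X = 1 and a_U = 0, rearrange to (I - Q) a = r where r[i] = P(i -> X):
  [4/5, -2/15, -2/5] . (a_Y, a_Z, a_W) = 1/15
  [-1/15, 11/15, -1/3] . (a_Y, a_Z, a_W) = 4/15
  [-2/15, -2/5, 1] . (a_Y, a_Z, a_W) = 1/15

Solving yields:
  a_Y = 475/1402
  a_Z = 763/1402
  a_W = 231/701

Starting state is W, so the absorption probability is a_W = 231/701.

Answer: 231/701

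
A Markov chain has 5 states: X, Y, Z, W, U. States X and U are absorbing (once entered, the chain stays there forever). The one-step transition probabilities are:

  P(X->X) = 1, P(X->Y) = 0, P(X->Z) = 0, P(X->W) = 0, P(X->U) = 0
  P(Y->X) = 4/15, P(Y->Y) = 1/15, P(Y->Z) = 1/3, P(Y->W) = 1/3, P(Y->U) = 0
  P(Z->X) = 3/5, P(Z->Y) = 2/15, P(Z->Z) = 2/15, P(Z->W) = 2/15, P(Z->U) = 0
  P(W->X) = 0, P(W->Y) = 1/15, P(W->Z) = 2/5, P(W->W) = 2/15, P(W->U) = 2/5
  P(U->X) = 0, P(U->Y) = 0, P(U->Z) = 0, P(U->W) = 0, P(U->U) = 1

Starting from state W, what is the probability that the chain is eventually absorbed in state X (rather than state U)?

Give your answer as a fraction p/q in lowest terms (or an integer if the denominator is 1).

Answer: 901/1933

Derivation:
Let a_i = P(absorbed in X | start in state i).
Boundary conditions: a_X = 1, a_U = 0.
For each transient state i, a_i = sum_j P(i->j) * a_j:
  a_Y = 4/15*a_X + 1/15*a_Y + 1/3*a_Z + 1/3*a_W + 0*a_U
  a_Z = 3/5*a_X + 2/15*a_Y + 2/15*a_Z + 2/15*a_W + 0*a_U
  a_W = 0*a_X + 1/15*a_Y + 2/5*a_Z + 2/15*a_W + 2/5*a_U

Substituting a_X = 1 and a_U = 0, rearrange to (I - Q) a = r where r[i] = P(i -> X):
  [14/15, -1/3, -1/3] . (a_Y, a_Z, a_W) = 4/15
  [-2/15, 13/15, -2/15] . (a_Y, a_Z, a_W) = 3/5
  [-1/15, -2/5, 13/15] . (a_Y, a_Z, a_W) = 0

Solving yields:
  a_Y = 1483/1933
  a_Z = 1705/1933
  a_W = 901/1933

Starting state is W, so the absorption probability is a_W = 901/1933.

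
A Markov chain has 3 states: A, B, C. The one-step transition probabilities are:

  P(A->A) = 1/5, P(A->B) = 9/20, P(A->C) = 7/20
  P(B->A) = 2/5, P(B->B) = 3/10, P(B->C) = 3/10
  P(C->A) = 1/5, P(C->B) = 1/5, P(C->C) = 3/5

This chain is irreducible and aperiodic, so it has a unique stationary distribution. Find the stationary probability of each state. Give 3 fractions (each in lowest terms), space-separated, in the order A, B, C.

Answer: 22/85 5/17 38/85

Derivation:
The stationary distribution satisfies pi = pi * P, i.e.:
  pi_A = 1/5*pi_A + 2/5*pi_B + 1/5*pi_C
  pi_B = 9/20*pi_A + 3/10*pi_B + 1/5*pi_C
  pi_C = 7/20*pi_A + 3/10*pi_B + 3/5*pi_C
with normalization: pi_A + pi_B + pi_C = 1.

Using the first 2 balance equations plus normalization, the linear system A*pi = b is:
  [-4/5, 2/5, 1/5] . pi = 0
  [9/20, -7/10, 1/5] . pi = 0
  [1, 1, 1] . pi = 1

Solving yields:
  pi_A = 22/85
  pi_B = 5/17
  pi_C = 38/85

Verification (pi * P):
  22/85*1/5 + 5/17*2/5 + 38/85*1/5 = 22/85 = pi_A  (ok)
  22/85*9/20 + 5/17*3/10 + 38/85*1/5 = 5/17 = pi_B  (ok)
  22/85*7/20 + 5/17*3/10 + 38/85*3/5 = 38/85 = pi_C  (ok)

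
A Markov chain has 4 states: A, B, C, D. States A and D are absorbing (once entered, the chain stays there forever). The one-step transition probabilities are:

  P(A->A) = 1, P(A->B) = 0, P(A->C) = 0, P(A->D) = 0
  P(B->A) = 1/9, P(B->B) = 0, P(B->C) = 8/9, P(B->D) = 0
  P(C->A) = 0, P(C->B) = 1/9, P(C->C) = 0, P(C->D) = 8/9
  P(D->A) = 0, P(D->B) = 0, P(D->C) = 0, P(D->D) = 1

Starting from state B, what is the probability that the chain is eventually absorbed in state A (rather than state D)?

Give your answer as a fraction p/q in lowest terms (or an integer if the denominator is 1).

Answer: 9/73

Derivation:
Let a_i = P(absorbed in A | start in state i).
Boundary conditions: a_A = 1, a_D = 0.
For each transient state i, a_i = sum_j P(i->j) * a_j:
  a_B = 1/9*a_A + 0*a_B + 8/9*a_C + 0*a_D
  a_C = 0*a_A + 1/9*a_B + 0*a_C + 8/9*a_D

Substituting a_A = 1 and a_D = 0, rearrange to (I - Q) a = r where r[i] = P(i -> A):
  [1, -8/9] . (a_B, a_C) = 1/9
  [-1/9, 1] . (a_B, a_C) = 0

Solving yields:
  a_B = 9/73
  a_C = 1/73

Starting state is B, so the absorption probability is a_B = 9/73.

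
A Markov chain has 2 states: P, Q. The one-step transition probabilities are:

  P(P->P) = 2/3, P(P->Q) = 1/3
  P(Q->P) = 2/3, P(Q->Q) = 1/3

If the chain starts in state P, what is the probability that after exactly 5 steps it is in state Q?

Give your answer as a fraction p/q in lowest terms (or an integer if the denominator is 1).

Computing P^5 by repeated multiplication:
P^1 =
  P: [2/3, 1/3]
  Q: [2/3, 1/3]
P^2 =
  P: [2/3, 1/3]
  Q: [2/3, 1/3]
P^3 =
  P: [2/3, 1/3]
  Q: [2/3, 1/3]
P^4 =
  P: [2/3, 1/3]
  Q: [2/3, 1/3]
P^5 =
  P: [2/3, 1/3]
  Q: [2/3, 1/3]

(P^5)[P -> Q] = 1/3

Answer: 1/3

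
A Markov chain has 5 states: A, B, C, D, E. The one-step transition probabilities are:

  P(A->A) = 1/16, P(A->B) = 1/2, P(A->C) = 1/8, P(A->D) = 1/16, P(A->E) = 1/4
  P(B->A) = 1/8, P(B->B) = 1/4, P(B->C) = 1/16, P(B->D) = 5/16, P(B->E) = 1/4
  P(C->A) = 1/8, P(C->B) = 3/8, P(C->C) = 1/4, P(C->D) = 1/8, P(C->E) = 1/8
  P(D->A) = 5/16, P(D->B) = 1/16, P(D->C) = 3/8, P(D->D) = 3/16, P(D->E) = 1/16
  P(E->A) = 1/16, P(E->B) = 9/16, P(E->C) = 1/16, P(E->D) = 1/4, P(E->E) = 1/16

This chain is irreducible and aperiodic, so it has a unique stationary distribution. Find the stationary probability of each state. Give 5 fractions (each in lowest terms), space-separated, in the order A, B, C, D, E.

The stationary distribution satisfies pi = pi * P, i.e.:
  pi_A = 1/16*pi_A + 1/8*pi_B + 1/8*pi_C + 5/16*pi_D + 1/16*pi_E
  pi_B = 1/2*pi_A + 1/4*pi_B + 3/8*pi_C + 1/16*pi_D + 9/16*pi_E
  pi_C = 1/8*pi_A + 1/16*pi_B + 1/4*pi_C + 3/8*pi_D + 1/16*pi_E
  pi_D = 1/16*pi_A + 5/16*pi_B + 1/8*pi_C + 3/16*pi_D + 1/4*pi_E
  pi_E = 1/4*pi_A + 1/4*pi_B + 1/8*pi_C + 1/16*pi_D + 1/16*pi_E
with normalization: pi_A + pi_B + pi_C + pi_D + pi_E = 1.

Using the first 4 balance equations plus normalization, the linear system A*pi = b is:
  [-15/16, 1/8, 1/8, 5/16, 1/16] . pi = 0
  [1/2, -3/4, 3/8, 1/16, 9/16] . pi = 0
  [1/8, 1/16, -3/4, 3/8, 1/16] . pi = 0
  [1/16, 5/16, 1/8, -13/16, 1/4] . pi = 0
  [1, 1, 1, 1, 1] . pi = 1

Solving yields:
  pi_A = 3006/20723
  pi_B = 6593/20723
  pi_C = 3488/20723
  pi_D = 4323/20723
  pi_E = 3313/20723

Verification (pi * P):
  3006/20723*1/16 + 6593/20723*1/8 + 3488/20723*1/8 + 4323/20723*5/16 + 3313/20723*1/16 = 3006/20723 = pi_A  (ok)
  3006/20723*1/2 + 6593/20723*1/4 + 3488/20723*3/8 + 4323/20723*1/16 + 3313/20723*9/16 = 6593/20723 = pi_B  (ok)
  3006/20723*1/8 + 6593/20723*1/16 + 3488/20723*1/4 + 4323/20723*3/8 + 3313/20723*1/16 = 3488/20723 = pi_C  (ok)
  3006/20723*1/16 + 6593/20723*5/16 + 3488/20723*1/8 + 4323/20723*3/16 + 3313/20723*1/4 = 4323/20723 = pi_D  (ok)
  3006/20723*1/4 + 6593/20723*1/4 + 3488/20723*1/8 + 4323/20723*1/16 + 3313/20723*1/16 = 3313/20723 = pi_E  (ok)

Answer: 3006/20723 6593/20723 3488/20723 4323/20723 3313/20723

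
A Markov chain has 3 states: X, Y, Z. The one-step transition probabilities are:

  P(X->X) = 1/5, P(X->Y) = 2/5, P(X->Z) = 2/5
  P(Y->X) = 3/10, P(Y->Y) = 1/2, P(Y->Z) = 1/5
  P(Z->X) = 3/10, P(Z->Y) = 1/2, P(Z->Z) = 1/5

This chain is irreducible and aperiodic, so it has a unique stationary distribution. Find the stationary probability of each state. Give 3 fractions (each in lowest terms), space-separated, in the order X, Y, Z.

Answer: 3/11 26/55 14/55

Derivation:
The stationary distribution satisfies pi = pi * P, i.e.:
  pi_X = 1/5*pi_X + 3/10*pi_Y + 3/10*pi_Z
  pi_Y = 2/5*pi_X + 1/2*pi_Y + 1/2*pi_Z
  pi_Z = 2/5*pi_X + 1/5*pi_Y + 1/5*pi_Z
with normalization: pi_X + pi_Y + pi_Z = 1.

Using the first 2 balance equations plus normalization, the linear system A*pi = b is:
  [-4/5, 3/10, 3/10] . pi = 0
  [2/5, -1/2, 1/2] . pi = 0
  [1, 1, 1] . pi = 1

Solving yields:
  pi_X = 3/11
  pi_Y = 26/55
  pi_Z = 14/55

Verification (pi * P):
  3/11*1/5 + 26/55*3/10 + 14/55*3/10 = 3/11 = pi_X  (ok)
  3/11*2/5 + 26/55*1/2 + 14/55*1/2 = 26/55 = pi_Y  (ok)
  3/11*2/5 + 26/55*1/5 + 14/55*1/5 = 14/55 = pi_Z  (ok)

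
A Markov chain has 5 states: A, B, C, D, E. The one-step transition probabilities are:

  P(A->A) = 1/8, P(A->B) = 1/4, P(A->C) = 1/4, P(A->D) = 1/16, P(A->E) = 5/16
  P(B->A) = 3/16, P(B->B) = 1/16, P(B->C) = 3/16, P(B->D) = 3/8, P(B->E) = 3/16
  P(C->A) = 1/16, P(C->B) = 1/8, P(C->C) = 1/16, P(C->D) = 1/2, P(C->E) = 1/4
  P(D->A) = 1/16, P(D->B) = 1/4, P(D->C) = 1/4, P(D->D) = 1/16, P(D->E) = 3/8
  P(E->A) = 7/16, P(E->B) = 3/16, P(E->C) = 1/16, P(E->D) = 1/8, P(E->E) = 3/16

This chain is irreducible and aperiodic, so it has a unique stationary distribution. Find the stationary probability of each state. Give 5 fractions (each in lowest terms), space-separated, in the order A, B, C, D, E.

Answer: 9951/51089 18391/102178 8172/51089 10473/51089 26595/102178

Derivation:
The stationary distribution satisfies pi = pi * P, i.e.:
  pi_A = 1/8*pi_A + 3/16*pi_B + 1/16*pi_C + 1/16*pi_D + 7/16*pi_E
  pi_B = 1/4*pi_A + 1/16*pi_B + 1/8*pi_C + 1/4*pi_D + 3/16*pi_E
  pi_C = 1/4*pi_A + 3/16*pi_B + 1/16*pi_C + 1/4*pi_D + 1/16*pi_E
  pi_D = 1/16*pi_A + 3/8*pi_B + 1/2*pi_C + 1/16*pi_D + 1/8*pi_E
  pi_E = 5/16*pi_A + 3/16*pi_B + 1/4*pi_C + 3/8*pi_D + 3/16*pi_E
with normalization: pi_A + pi_B + pi_C + pi_D + pi_E = 1.

Using the first 4 balance equations plus normalization, the linear system A*pi = b is:
  [-7/8, 3/16, 1/16, 1/16, 7/16] . pi = 0
  [1/4, -15/16, 1/8, 1/4, 3/16] . pi = 0
  [1/4, 3/16, -15/16, 1/4, 1/16] . pi = 0
  [1/16, 3/8, 1/2, -15/16, 1/8] . pi = 0
  [1, 1, 1, 1, 1] . pi = 1

Solving yields:
  pi_A = 9951/51089
  pi_B = 18391/102178
  pi_C = 8172/51089
  pi_D = 10473/51089
  pi_E = 26595/102178

Verification (pi * P):
  9951/51089*1/8 + 18391/102178*3/16 + 8172/51089*1/16 + 10473/51089*1/16 + 26595/102178*7/16 = 9951/51089 = pi_A  (ok)
  9951/51089*1/4 + 18391/102178*1/16 + 8172/51089*1/8 + 10473/51089*1/4 + 26595/102178*3/16 = 18391/102178 = pi_B  (ok)
  9951/51089*1/4 + 18391/102178*3/16 + 8172/51089*1/16 + 10473/51089*1/4 + 26595/102178*1/16 = 8172/51089 = pi_C  (ok)
  9951/51089*1/16 + 18391/102178*3/8 + 8172/51089*1/2 + 10473/51089*1/16 + 26595/102178*1/8 = 10473/51089 = pi_D  (ok)
  9951/51089*5/16 + 18391/102178*3/16 + 8172/51089*1/4 + 10473/51089*3/8 + 26595/102178*3/16 = 26595/102178 = pi_E  (ok)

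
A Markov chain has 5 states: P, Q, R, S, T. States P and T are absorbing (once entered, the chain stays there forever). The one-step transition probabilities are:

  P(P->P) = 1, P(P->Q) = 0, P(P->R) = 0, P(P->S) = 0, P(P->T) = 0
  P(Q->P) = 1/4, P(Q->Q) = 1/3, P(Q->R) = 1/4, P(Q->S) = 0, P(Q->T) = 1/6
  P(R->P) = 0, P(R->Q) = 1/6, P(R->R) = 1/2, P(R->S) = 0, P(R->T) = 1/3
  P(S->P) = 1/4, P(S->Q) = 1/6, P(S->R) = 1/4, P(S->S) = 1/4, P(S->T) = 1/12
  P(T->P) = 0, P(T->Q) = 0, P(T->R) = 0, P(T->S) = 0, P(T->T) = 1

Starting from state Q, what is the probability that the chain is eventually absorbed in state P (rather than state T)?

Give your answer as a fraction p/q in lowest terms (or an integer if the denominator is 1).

Answer: 3/7

Derivation:
Let a_i = P(absorbed in P | start in state i).
Boundary conditions: a_P = 1, a_T = 0.
For each transient state i, a_i = sum_j P(i->j) * a_j:
  a_Q = 1/4*a_P + 1/3*a_Q + 1/4*a_R + 0*a_S + 1/6*a_T
  a_R = 0*a_P + 1/6*a_Q + 1/2*a_R + 0*a_S + 1/3*a_T
  a_S = 1/4*a_P + 1/6*a_Q + 1/4*a_R + 1/4*a_S + 1/12*a_T

Substituting a_P = 1 and a_T = 0, rearrange to (I - Q) a = r where r[i] = P(i -> P):
  [2/3, -1/4, 0] . (a_Q, a_R, a_S) = 1/4
  [-1/6, 1/2, 0] . (a_Q, a_R, a_S) = 0
  [-1/6, -1/4, 3/4] . (a_Q, a_R, a_S) = 1/4

Solving yields:
  a_Q = 3/7
  a_R = 1/7
  a_S = 10/21

Starting state is Q, so the absorption probability is a_Q = 3/7.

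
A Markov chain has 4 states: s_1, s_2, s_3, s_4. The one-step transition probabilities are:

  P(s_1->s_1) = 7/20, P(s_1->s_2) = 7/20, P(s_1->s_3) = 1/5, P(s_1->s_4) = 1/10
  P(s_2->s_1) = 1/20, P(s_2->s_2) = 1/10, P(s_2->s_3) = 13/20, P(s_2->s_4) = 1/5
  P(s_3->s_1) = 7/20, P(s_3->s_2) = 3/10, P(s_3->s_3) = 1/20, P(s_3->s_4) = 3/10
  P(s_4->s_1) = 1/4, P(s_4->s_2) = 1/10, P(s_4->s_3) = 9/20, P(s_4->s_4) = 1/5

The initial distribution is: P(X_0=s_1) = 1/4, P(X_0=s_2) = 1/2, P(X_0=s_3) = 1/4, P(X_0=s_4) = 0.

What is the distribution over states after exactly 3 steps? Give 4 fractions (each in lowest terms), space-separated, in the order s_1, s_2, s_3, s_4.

Answer: 2079/8000 717/3200 5023/16000 1617/8000

Derivation:
Propagating the distribution step by step (d_{t+1} = d_t * P):
d_0 = (s_1=1/4, s_2=1/2, s_3=1/4, s_4=0)
  d_1[s_1] = 1/4*7/20 + 1/2*1/20 + 1/4*7/20 + 0*1/4 = 1/5
  d_1[s_2] = 1/4*7/20 + 1/2*1/10 + 1/4*3/10 + 0*1/10 = 17/80
  d_1[s_3] = 1/4*1/5 + 1/2*13/20 + 1/4*1/20 + 0*9/20 = 31/80
  d_1[s_4] = 1/4*1/10 + 1/2*1/5 + 1/4*3/10 + 0*1/5 = 1/5
d_1 = (s_1=1/5, s_2=17/80, s_3=31/80, s_4=1/5)
  d_2[s_1] = 1/5*7/20 + 17/80*1/20 + 31/80*7/20 + 1/5*1/4 = 213/800
  d_2[s_2] = 1/5*7/20 + 17/80*1/10 + 31/80*3/10 + 1/5*1/10 = 91/400
  d_2[s_3] = 1/5*1/5 + 17/80*13/20 + 31/80*1/20 + 1/5*9/20 = 23/80
  d_2[s_4] = 1/5*1/10 + 17/80*1/5 + 31/80*3/10 + 1/5*1/5 = 7/32
d_2 = (s_1=213/800, s_2=91/400, s_3=23/80, s_4=7/32)
  d_3[s_1] = 213/800*7/20 + 91/400*1/20 + 23/80*7/20 + 7/32*1/4 = 2079/8000
  d_3[s_2] = 213/800*7/20 + 91/400*1/10 + 23/80*3/10 + 7/32*1/10 = 717/3200
  d_3[s_3] = 213/800*1/5 + 91/400*13/20 + 23/80*1/20 + 7/32*9/20 = 5023/16000
  d_3[s_4] = 213/800*1/10 + 91/400*1/5 + 23/80*3/10 + 7/32*1/5 = 1617/8000
d_3 = (s_1=2079/8000, s_2=717/3200, s_3=5023/16000, s_4=1617/8000)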